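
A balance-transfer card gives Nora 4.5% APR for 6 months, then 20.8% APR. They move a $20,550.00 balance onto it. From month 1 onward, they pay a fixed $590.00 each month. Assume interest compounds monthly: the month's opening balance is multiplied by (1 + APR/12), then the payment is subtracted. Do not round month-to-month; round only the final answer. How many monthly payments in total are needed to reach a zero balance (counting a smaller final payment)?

48 payments

Promo months 1–6 at r₀ = 4.5%/12 = 0.00375; months 7+ at r₁ = 20.8%/12 = 0.0173333.
After month 6: iterate B ← B·(1+r₀) − $590.00 for 6 months → $17,443.38.
Then at r₁ with $590.00/mo: n₂ = −ln(1 − r₁·B/P)/ln(1+r₁) ≈ 41.80 → 42 more payments.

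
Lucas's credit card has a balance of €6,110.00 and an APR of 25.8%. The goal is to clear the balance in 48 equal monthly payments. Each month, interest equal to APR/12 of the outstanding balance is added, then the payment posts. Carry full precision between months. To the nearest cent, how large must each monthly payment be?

Monthly rate r = 25.8%/12 = 2.15% = 0.0215.
Level-payment amortization: P = B₀·r / (1 − (1+r)^(−n)) = 6110.00·0.0215 / (1 − 1.0215^(−48)).
Denominator 1 − (1+r)^(−48) = 0.639787986.
P = 131.365 / 0.639787986 ≈ 205.33.

€205.33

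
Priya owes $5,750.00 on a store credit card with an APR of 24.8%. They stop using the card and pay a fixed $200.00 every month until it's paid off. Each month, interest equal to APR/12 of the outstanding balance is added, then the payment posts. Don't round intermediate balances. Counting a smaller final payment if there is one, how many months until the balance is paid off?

45 payments

Monthly rate r = 24.8%/12 = 2.06667% = 0.0206667.
Recurrence: B ← B·(1+r) − $200.00.
Month 1: interest $118.83; balance after payment $5,668.83.
Month 2: interest $117.16; balance after payment $5,585.99.
Closed form: n = −ln(1 − rB₀/P)/ln(1+r) = −ln(0.40583)/ln(1.02067) ≈ 44.085, so the balance reaches zero during payment 45.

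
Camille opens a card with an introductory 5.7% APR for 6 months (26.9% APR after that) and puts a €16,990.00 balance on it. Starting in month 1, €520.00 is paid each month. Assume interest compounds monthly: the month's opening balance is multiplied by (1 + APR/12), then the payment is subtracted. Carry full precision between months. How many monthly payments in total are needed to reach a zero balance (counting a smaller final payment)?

Promo months 1–6 at r₀ = 5.7%/12 = 0.00475; months 7+ at r₁ = 26.9%/12 = 0.0224167.
After month 6: iterate B ← B·(1+r₀) − €520.00 for 6 months → €14,322.72.
Then at r₁ with €520.00/mo: n₂ = −ln(1 − r₁·B/P)/ln(1+r₁) ≈ 43.34 → 44 more payments.

50 months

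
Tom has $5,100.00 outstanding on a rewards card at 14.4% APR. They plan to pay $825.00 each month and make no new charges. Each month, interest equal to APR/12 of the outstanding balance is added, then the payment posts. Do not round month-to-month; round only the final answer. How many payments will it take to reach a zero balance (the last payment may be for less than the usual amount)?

Monthly rate r = 14.4%/12 = 1.2% = 0.012.
Recurrence: B ← B·(1+r) − $825.00.
Month 1: interest $61.20; balance after payment $4,336.20.
Month 2: interest $52.03; balance after payment $3,563.23.
Closed form: n = −ln(1 − rB₀/P)/ln(1+r) = −ln(0.92582)/ln(1.012) ≈ 6.462, so the balance reaches zero during payment 7.

7 payments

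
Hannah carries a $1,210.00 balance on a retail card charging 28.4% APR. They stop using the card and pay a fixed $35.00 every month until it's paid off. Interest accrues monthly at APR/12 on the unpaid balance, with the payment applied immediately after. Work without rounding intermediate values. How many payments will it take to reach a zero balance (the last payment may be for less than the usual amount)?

73 months

Monthly rate r = 28.4%/12 = 2.36667% = 0.0236667.
Recurrence: B ← B·(1+r) − $35.00.
Month 1: interest $28.64; balance after payment $1,203.64.
Month 2: interest $28.49; balance after payment $1,197.12.
Closed form: n = −ln(1 − rB₀/P)/ln(1+r) = −ln(0.18181)/ln(1.02367) ≈ 72.883, so the balance reaches zero during payment 73.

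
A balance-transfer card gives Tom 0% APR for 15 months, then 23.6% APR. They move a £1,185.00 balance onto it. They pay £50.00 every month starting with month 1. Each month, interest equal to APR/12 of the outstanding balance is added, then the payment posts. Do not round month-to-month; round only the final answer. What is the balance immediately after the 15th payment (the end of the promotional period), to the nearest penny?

Promo months 1–15 at r₀ = 0%/12 = 0; months 16+ at r₁ = 23.6%/12 = 0.0196667.
After month 15 (no interest yet): B = £1,185.00 − 15·£50.00 = £435.00.

£435.00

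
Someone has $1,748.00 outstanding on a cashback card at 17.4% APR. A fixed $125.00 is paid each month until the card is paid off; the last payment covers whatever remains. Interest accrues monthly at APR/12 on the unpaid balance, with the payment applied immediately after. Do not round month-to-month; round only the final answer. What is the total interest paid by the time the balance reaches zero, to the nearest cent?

$219.83

Monthly rate r = 17.4%/12 = 1.45% = 0.0145.
Payoff takes n = ⌈−ln(1 − rB₀/P)/ln(1+r)⌉ = ⌈15.741⌉ = 16 payments; the last is $92.83.
Total paid = 15·$125.00 + $92.83 = $1,967.83.
Total interest = total paid − principal = $1,967.83 − $1,748.00 = $219.83.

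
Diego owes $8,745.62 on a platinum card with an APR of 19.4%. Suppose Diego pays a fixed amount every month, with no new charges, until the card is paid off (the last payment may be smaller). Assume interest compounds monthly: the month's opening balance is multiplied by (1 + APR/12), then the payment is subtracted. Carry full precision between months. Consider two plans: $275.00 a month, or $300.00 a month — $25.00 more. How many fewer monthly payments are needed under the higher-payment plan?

Monthly rate r = 19.4%/12 = 1.61667% = 0.0161667.
At $275.00/mo: n = ⌈−ln(1 − rB₀/P)/ln(1+r)⌉ = 46 payments (last $2.51); total interest = total paid − $8,745.62 = $3,631.89.
At $300.00/mo: 40 payments (last $222.33); total interest $3,176.71.
Payments saved = 46 − 40 = 6.

6 fewer payments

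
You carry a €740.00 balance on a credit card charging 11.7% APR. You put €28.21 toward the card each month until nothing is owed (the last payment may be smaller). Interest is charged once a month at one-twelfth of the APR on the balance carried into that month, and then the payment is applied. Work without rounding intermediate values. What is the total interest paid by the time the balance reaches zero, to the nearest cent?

Monthly rate r = 11.7%/12 = 0.975% = 0.00975.
Payoff takes n = ⌈−ln(1 − rB₀/P)/ln(1+r)⌉ = ⌈30.444⌉ = 31 payments; the last is €12.56.
Total paid = 30·€28.21 + €12.56 = €858.86.
Total interest = total paid − principal = €858.86 − €740.00 = €118.86.

€118.86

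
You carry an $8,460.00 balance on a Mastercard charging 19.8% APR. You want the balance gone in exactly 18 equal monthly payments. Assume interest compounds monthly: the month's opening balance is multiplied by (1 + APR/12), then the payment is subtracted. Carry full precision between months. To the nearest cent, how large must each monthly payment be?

$547.08

Monthly rate r = 19.8%/12 = 1.65% = 0.0165.
Level-payment amortization: P = B₀·r / (1 − (1+r)^(−n)) = 8460.00·0.0165 / (1 − 1.0165^(−18)).
Denominator 1 − (1+r)^(−18) = 0.255152942.
P = 139.59 / 0.255152942 ≈ 547.08.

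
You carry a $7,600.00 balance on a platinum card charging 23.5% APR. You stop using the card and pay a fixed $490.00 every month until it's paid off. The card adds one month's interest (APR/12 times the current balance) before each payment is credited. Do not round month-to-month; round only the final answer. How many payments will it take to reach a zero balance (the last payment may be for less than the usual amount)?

19 months

Monthly rate r = 23.5%/12 = 1.95833% = 0.0195833.
Recurrence: B ← B·(1+r) − $490.00.
Month 1: interest $148.83; balance after payment $7,258.83.
Month 2: interest $142.15; balance after payment $6,910.99.
Closed form: n = −ln(1 − rB₀/P)/ln(1+r) = −ln(0.69626)/ln(1.01958) ≈ 18.667, so the balance reaches zero during payment 19.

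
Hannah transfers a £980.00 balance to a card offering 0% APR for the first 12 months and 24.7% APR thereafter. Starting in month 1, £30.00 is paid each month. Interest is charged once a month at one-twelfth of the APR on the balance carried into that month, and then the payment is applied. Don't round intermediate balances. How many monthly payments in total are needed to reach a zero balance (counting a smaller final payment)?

40 payments

Promo months 1–12 at r₀ = 0%/12 = 0; months 13+ at r₁ = 24.7%/12 = 0.0205833.
After month 12 (no interest yet): B = £980.00 − 12·£30.00 = £620.00.
Then at r₁ with £30.00/mo: n₂ = −ln(1 − r₁·B/P)/ln(1+r₁) ≈ 27.19 → 28 more payments.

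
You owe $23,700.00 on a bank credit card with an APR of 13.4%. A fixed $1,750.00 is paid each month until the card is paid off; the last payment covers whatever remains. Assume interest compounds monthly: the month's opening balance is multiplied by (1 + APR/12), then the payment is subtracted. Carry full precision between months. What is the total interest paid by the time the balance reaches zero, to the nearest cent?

$2,141.01

Monthly rate r = 13.4%/12 = 1.11667% = 0.0111667.
Payoff takes n = ⌈−ln(1 − rB₀/P)/ln(1+r)⌉ = ⌈14.765⌉ = 15 payments; the last is $1,341.01.
Total paid = 14·$1,750.00 + $1,341.01 = $25,841.01.
Total interest = total paid − principal = $25,841.01 − $23,700.00 = $2,141.01.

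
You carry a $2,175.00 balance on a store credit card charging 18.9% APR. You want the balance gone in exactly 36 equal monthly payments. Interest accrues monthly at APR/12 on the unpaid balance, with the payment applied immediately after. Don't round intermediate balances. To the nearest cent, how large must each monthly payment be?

$79.62

Monthly rate r = 18.9%/12 = 1.575% = 0.01575.
Level-payment amortization: P = B₀·r / (1 − (1+r)^(−n)) = 2175.00·0.01575 / (1 − 1.01575^(−36)).
Denominator 1 − (1+r)^(−36) = 0.430263447.
P = 34.2563 / 0.430263447 ≈ 79.62.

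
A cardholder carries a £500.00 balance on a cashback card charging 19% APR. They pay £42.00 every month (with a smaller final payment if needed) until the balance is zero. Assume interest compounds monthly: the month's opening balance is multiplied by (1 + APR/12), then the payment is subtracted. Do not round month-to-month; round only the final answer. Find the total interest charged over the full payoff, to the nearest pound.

Monthly rate r = 19%/12 = 1.58333% = 0.0158333.
Payoff takes n = ⌈−ln(1 − rB₀/P)/ln(1+r)⌉ = ⌈13.295⌉ = 14 payments; the last is £12.47.
Total paid = 13·£42.00 + £12.47 = £558.47.
Total interest = total paid − principal = £558.47 − £500.00 = £58.47.

£58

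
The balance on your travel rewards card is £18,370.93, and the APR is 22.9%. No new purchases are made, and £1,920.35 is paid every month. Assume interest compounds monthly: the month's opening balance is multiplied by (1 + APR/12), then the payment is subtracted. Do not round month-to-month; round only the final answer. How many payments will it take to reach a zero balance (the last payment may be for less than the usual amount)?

Monthly rate r = 22.9%/12 = 1.90833% = 0.0190833.
Recurrence: B ← B·(1+r) − £1,920.35.
Month 1: interest £350.58; balance after payment £16,801.16.
Month 2: interest £320.62; balance after payment £15,201.43.
Closed form: n = −ln(1 − rB₀/P)/ln(1+r) = −ln(0.81744)/ln(1.01908) ≈ 10.663, so the balance reaches zero during payment 11.

11 months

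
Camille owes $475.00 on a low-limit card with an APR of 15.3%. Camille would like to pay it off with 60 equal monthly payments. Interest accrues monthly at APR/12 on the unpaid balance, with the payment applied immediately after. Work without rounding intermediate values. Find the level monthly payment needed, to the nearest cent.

$11.38

Monthly rate r = 15.3%/12 = 1.275% = 0.01275.
Level-payment amortization: P = B₀·r / (1 − (1+r)^(−n)) = 475.00·0.01275 / (1 − 1.01275^(−60)).
Denominator 1 − (1+r)^(−60) = 0.532410351.
P = 6.05625 / 0.532410351 ≈ 11.38.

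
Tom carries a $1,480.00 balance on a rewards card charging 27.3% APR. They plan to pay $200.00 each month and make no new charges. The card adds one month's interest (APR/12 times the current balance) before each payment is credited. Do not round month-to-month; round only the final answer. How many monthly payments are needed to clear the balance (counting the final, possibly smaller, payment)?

Monthly rate r = 27.3%/12 = 2.275% = 0.02275.
Recurrence: B ← B·(1+r) − $200.00.
Month 1: interest $33.67; balance after payment $1,313.67.
Month 2: interest $29.89; balance after payment $1,143.56.
Closed form: n = −ln(1 − rB₀/P)/ln(1+r) = −ln(0.83165)/ln(1.02275) ≈ 8.195, so the balance reaches zero during payment 9.

9 payments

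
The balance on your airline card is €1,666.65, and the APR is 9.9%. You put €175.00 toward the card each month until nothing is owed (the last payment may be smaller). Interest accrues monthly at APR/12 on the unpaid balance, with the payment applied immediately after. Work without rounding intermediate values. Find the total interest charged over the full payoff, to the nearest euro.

€76

Monthly rate r = 9.9%/12 = 0.825% = 0.00825.
Payoff takes n = ⌈−ln(1 − rB₀/P)/ln(1+r)⌉ = ⌈9.960⌉ = 10 payments; the last is €167.95.
Total paid = 9·€175.00 + €167.95 = €1,742.95.
Total interest = total paid − principal = €1,742.95 − €1,666.65 = €76.30.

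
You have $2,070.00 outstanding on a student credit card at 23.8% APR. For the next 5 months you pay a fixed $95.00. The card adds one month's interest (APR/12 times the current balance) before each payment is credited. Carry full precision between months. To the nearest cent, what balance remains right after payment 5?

$1,789.36

Monthly rate r = 23.8%/12 = 1.98333% = 0.0198333.
Each month: B ← B·(1+r) − $95.00.
Month 1: interest $41.05; balance after payment $2,016.05.
Month 2: interest $39.99; balance after payment $1,961.04.
Month 3: interest $38.89; balance after payment $1,904.93.
Month 4: interest $37.78; balance after payment $1,847.72.
Month 5: interest $36.65; balance after payment $1,789.36.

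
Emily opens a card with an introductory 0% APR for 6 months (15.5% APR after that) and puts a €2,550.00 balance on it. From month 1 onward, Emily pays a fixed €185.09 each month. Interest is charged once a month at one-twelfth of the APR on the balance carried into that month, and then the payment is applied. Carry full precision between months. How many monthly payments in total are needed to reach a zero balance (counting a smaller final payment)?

15 payments

Promo months 1–6 at r₀ = 0%/12 = 0; months 7+ at r₁ = 15.5%/12 = 0.0129167.
After month 6 (no interest yet): B = €2,550.00 − 6·€185.09 = €1,439.46.
Then at r₁ with €185.09/mo: n₂ = −ln(1 − r₁·B/P)/ln(1+r₁) ≈ 8.25 → 9 more payments.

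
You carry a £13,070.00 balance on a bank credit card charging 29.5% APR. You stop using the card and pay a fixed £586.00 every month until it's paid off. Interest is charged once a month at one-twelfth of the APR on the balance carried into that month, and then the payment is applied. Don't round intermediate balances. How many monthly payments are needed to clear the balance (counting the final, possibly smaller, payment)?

33 months

Monthly rate r = 29.5%/12 = 2.45833% = 0.0245833.
Recurrence: B ← B·(1+r) − £586.00.
Month 1: interest £321.30; balance after payment £12,805.30.
Month 2: interest £314.80; balance after payment £12,534.10.
Closed form: n = −ln(1 − rB₀/P)/ln(1+r) = −ln(0.4517)/ln(1.02458) ≈ 32.724, so the balance reaches zero during payment 33.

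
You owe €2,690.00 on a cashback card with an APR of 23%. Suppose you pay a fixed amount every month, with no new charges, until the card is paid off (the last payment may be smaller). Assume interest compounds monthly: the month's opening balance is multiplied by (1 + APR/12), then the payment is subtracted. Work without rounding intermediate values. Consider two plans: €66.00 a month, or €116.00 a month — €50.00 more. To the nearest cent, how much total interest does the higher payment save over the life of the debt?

Monthly rate r = 23%/12 = 1.91667% = 0.0191667.
At €66.00/mo: n = ⌈−ln(1 − rB₀/P)/ln(1+r)⌉ = 81 payments (last €2.50); total interest = total paid − €2,690.00 = €2,592.50.
At €116.00/mo: 31 payments (last €111.67); total interest €901.67.
Interest saved = €2,592.50 − €901.67 = €1,690.83.

€1,690.83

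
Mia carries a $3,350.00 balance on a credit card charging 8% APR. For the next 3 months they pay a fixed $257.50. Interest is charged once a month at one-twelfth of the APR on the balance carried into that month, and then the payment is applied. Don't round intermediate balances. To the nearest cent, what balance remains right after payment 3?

Monthly rate r = 8%/12 = 0.666667% = 0.00666667.
Each month: B ← B·(1+r) − $257.50.
Month 1: interest $22.33; balance after payment $3,114.83.
Month 2: interest $20.77; balance after payment $2,878.10.
Month 3: interest $19.19; balance after payment $2,639.79.

$2,639.79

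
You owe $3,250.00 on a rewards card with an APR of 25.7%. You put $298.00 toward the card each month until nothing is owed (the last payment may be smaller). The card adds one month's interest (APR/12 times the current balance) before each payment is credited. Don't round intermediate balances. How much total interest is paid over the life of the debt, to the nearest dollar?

Monthly rate r = 25.7%/12 = 2.14167% = 0.0214167.
Payoff takes n = ⌈−ln(1 − rB₀/P)/ln(1+r)⌉ = ⌈12.553⌉ = 13 payments; the last is $165.69.
Total paid = 12·$298.00 + $165.69 = $3,741.69.
Total interest = total paid − principal = $3,741.69 − $3,250.00 = $491.69.

$492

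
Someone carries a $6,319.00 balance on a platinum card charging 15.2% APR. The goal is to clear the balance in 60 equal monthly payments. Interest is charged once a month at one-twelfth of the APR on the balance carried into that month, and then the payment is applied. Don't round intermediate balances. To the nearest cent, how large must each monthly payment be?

Monthly rate r = 15.2%/12 = 1.26667% = 0.0126667.
Level-payment amortization: P = B₀·r / (1 − (1+r)^(−n)) = 6319.00·0.0126667 / (1 − 1.01267^(−60)).
Denominator 1 − (1+r)^(−60) = 0.530096033.
P = 80.0407 / 0.530096033 ≈ 150.99.

$150.99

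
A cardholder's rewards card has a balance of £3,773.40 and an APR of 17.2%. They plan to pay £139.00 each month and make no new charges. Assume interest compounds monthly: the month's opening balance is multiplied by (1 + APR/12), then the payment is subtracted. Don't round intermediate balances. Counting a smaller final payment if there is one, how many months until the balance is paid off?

Monthly rate r = 17.2%/12 = 1.43333% = 0.0143333.
Recurrence: B ← B·(1+r) − £139.00.
Month 1: interest £54.09; balance after payment £3,688.49.
Month 2: interest £52.87; balance after payment £3,602.35.
Closed form: n = −ln(1 − rB₀/P)/ln(1+r) = −ln(0.6109)/ln(1.01433) ≈ 34.629, so the balance reaches zero during payment 35.

35 payments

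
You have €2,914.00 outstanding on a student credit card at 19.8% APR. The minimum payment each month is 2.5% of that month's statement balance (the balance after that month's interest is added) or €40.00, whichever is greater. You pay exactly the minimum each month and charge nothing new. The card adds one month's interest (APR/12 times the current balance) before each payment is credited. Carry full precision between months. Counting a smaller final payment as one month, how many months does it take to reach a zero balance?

133 months

Monthly rate r = 19.8%/12 = 1.65% = 0.0165.
While 2.5% of the post-interest balance exceeds €40.00, each month B ← (B·(1+r))·(1 − 0.025), i.e. B shrinks by the factor (1+r)·0.975 = 0.99109.
This holds for months 1–69. Entering month 70 the balance is €1,571.15; 2.5% of the post-interest balance is now below €40.00, so the flat €40.00 minimum applies from here.
From month 70 a fixed €40.00 at rate r clears €1,571.15 in 64 more payments. Total: 69 + 64 = 133 months.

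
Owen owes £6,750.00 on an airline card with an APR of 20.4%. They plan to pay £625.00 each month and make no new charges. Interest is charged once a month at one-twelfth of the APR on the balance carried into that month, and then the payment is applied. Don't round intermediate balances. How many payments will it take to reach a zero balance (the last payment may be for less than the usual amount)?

Monthly rate r = 20.4%/12 = 1.7% = 0.017.
Recurrence: B ← B·(1+r) − £625.00.
Month 1: interest £114.75; balance after payment £6,239.75.
Month 2: interest £106.08; balance after payment £5,720.83.
Closed form: n = −ln(1 − rB₀/P)/ln(1+r) = −ln(0.8164)/ln(1.017) ≈ 12.034, so the balance reaches zero during payment 13.

13 payments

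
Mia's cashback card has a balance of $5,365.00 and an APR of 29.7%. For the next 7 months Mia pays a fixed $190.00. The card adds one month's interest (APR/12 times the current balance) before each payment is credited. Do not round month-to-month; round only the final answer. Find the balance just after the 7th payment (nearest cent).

Monthly rate r = 29.7%/12 = 2.475% = 0.02475.
Each month: B ← B·(1+r) − $190.00.
Month 1: interest $132.78; balance after payment $5,307.78.
Month 2: interest $131.37; balance after payment $5,249.15.
Month 3: interest $129.92; balance after payment $5,189.07.
Month 4: interest $128.43; balance after payment $5,127.50.
Month 5: interest $126.91; balance after payment $5,064.40.
Month 6: interest $125.34; balance after payment $4,999.75.
Month 7: interest $123.74; balance after payment $4,933.49.

$4,933.49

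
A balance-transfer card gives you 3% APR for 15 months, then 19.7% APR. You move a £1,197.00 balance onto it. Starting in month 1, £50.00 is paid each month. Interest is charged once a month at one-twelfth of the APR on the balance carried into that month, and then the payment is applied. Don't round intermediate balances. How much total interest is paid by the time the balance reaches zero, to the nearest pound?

Promo months 1–15 at r₀ = 3%/12 = 0.0025; months 16+ at r₁ = 19.7%/12 = 0.0164167.
After month 15: iterate B ← B·(1+r₀) − £50.00 for 15 months → £479.41.
Then at r₁ with £50.00/mo: n₂ = −ln(1 − r₁·B/P)/ln(1+r₁) ≈ 10.52 → 11 more payments.
Total paid = 25·£50.00 + £26.01 = £1,276.01; interest = £1,276.01 − £1,197.00 = £79.01.

£79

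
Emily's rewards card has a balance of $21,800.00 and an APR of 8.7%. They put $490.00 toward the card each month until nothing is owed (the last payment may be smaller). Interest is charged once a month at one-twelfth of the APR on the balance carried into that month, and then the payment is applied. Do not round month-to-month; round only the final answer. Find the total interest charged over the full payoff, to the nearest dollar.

$4,615

Monthly rate r = 8.7%/12 = 0.725% = 0.00725.
Payoff takes n = ⌈−ln(1 − rB₀/P)/ln(1+r)⌉ = ⌈53.908⌉ = 54 payments; the last is $444.93.
Total paid = 53·$490.00 + $444.93 = $26,414.93.
Total interest = total paid − principal = $26,414.93 − $21,800.00 = $4,614.93.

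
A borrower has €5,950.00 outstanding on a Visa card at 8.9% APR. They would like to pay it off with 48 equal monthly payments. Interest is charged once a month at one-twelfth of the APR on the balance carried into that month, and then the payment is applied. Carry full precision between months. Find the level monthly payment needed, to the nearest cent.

€147.78

Monthly rate r = 8.9%/12 = 0.741667% = 0.00741667.
Level-payment amortization: P = B₀·r / (1 − (1+r)^(−n)) = 5950.00·0.00741667 / (1 − 1.00742^(−48)).
Denominator 1 − (1+r)^(−48) = 0.298606582.
P = 44.1292 / 0.298606582 ≈ 147.78.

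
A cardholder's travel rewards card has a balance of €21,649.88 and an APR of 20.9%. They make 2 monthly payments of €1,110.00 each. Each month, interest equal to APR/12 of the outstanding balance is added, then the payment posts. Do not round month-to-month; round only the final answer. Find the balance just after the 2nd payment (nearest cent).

€20,171.25

Monthly rate r = 20.9%/12 = 1.74167% = 0.0174167.
Each month: B ← B·(1+r) − €1,110.00.
Month 1: interest €377.07; balance after payment €20,916.95.
Month 2: interest €364.30; balance after payment €20,171.25.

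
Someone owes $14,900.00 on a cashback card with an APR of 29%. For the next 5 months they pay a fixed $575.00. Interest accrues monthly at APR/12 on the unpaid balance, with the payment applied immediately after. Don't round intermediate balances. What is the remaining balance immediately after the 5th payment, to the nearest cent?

Monthly rate r = 29%/12 = 2.41667% = 0.0241667.
Each month: B ← B·(1+r) − $575.00.
Month 1: interest $360.08; balance after payment $14,685.08.
Month 2: interest $354.89; balance after payment $14,464.97.
Month 3: interest $349.57; balance after payment $14,239.54.
Month 4: interest $344.12; balance after payment $14,008.67.
Month 5: interest $338.54; balance after payment $13,772.21.

$13,772.21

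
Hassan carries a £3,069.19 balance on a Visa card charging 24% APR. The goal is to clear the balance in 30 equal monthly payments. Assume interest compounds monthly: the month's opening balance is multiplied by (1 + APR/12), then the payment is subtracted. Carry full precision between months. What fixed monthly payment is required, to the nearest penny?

£137.04

Monthly rate r = 24%/12 = 2% = 0.02.
Level-payment amortization: P = B₀·r / (1 − (1+r)^(−n)) = 3069.19·0.02 / (1 − 1.02^(−30)).
Denominator 1 − (1+r)^(−30) = 0.447929111.
P = 61.3838 / 0.447929111 ≈ 137.04.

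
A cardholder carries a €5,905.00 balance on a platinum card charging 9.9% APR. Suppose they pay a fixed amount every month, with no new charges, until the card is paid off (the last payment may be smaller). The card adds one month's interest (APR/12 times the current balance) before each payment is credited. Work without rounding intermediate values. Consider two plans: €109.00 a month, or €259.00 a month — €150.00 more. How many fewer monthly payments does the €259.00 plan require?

Monthly rate r = 9.9%/12 = 0.825% = 0.00825.
At €109.00/mo: n = ⌈−ln(1 − rB₀/P)/ln(1+r)⌉ = 73 payments (last €9.62); total interest = total paid − €5,905.00 = €1,952.62.
At €259.00/mo: 26 payments (last €93.76); total interest €663.76.
Payments saved = 73 − 26 = 47.

47 fewer payments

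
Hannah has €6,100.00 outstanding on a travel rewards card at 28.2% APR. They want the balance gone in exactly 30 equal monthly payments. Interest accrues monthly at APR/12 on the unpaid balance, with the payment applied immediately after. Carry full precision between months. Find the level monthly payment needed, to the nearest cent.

€285.65

Monthly rate r = 28.2%/12 = 2.35% = 0.0235.
Level-payment amortization: P = B₀·r / (1 − (1+r)^(−n)) = 6100.00·0.0235 / (1 − 1.0235^(−30)).
Denominator 1 − (1+r)^(−30) = 0.501844889.
P = 143.35 / 0.501844889 ≈ 285.65.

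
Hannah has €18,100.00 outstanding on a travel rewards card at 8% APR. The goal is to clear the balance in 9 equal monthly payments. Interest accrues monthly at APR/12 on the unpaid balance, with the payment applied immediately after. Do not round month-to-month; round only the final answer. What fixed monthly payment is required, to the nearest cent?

Monthly rate r = 8%/12 = 0.666667% = 0.00666667.
Level-payment amortization: P = B₀·r / (1 − (1+r)^(−n)) = 18100.00·0.00666667 / (1 − 1.00667^(−9)).
Denominator 1 − (1+r)^(−9) = 0.0580479278.
P = 120.667 / 0.0580479278 ≈ 2078.74.

€2,078.74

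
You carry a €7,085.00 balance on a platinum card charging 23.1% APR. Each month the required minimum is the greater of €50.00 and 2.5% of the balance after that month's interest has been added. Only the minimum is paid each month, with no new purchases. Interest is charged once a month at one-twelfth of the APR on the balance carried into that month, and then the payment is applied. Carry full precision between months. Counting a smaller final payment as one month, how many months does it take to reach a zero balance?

Monthly rate r = 23.1%/12 = 1.925% = 0.01925.
While 2.5% of the post-interest balance exceeds €50.00, each month B ← (B·(1+r))·(1 − 0.025), i.e. B shrinks by the factor (1+r)·0.975 = 0.99377.
This holds for months 1–206. Entering month 207 the balance is €1,954.88; 2.5% of the post-interest balance is now below €50.00, so the flat €50.00 minimum applies from here.
From month 207 a fixed €50.00 at rate r clears €1,954.88 in 74 more payments. Total: 206 + 74 = 280 months.

280 months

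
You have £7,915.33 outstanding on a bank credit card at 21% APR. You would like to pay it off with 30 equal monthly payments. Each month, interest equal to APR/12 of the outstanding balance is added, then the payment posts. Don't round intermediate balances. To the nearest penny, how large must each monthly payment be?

£341.39

Monthly rate r = 21%/12 = 1.75% = 0.0175.
Level-payment amortization: P = B₀·r / (1 − (1+r)^(−n)) = 7915.33·0.0175 / (1 − 1.0175^(−30)).
Denominator 1 − (1+r)^(−30) = 0.405752364.
P = 138.518 / 0.405752364 ≈ 341.39.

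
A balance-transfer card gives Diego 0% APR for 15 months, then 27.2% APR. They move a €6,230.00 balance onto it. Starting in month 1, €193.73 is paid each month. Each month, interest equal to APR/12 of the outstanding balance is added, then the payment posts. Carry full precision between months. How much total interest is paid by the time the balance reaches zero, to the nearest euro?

Promo months 1–15 at r₀ = 0%/12 = 0; months 16+ at r₁ = 27.2%/12 = 0.0226667.
After month 15 (no interest yet): B = €6,230.00 − 15·€193.73 = €3,324.05.
Then at r₁ with €193.73/mo: n₂ = −ln(1 − r₁·B/P)/ln(1+r₁) ≈ 21.97 → 22 more payments.
Total paid = 36·€193.73 + €188.82 = €7,163.10; interest = €7,163.10 − €6,230.00 = €933.10.

€933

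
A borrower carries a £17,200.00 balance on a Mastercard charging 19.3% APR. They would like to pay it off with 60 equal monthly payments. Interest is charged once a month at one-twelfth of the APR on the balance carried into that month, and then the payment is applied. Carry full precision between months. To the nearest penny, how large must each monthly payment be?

£449.02

Monthly rate r = 19.3%/12 = 1.60833% = 0.0160833.
Level-payment amortization: P = B₀·r / (1 − (1+r)^(−n)) = 17200.00·0.0160833 / (1 − 1.01608^(−60)).
Denominator 1 − (1+r)^(−60) = 0.616080356.
P = 276.633 / 0.616080356 ≈ 449.02.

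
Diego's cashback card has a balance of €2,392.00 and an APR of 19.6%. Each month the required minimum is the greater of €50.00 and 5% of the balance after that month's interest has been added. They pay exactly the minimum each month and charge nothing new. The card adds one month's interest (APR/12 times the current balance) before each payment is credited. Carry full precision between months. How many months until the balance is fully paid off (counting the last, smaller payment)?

50 months

Monthly rate r = 19.6%/12 = 1.63333% = 0.0163333.
While 5% of the post-interest balance exceeds €50.00, each month B ← (B·(1+r))·(1 − 0.05), i.e. B shrinks by the factor (1+r)·0.95 = 0.96552.
This holds for months 1–26. Entering month 27 the balance is €960.54; 5% of the post-interest balance is now below €50.00, so the flat €50.00 minimum applies from here.
From month 27 a fixed €50.00 at rate r clears €960.54 in 24 more payments. Total: 26 + 24 = 50 months.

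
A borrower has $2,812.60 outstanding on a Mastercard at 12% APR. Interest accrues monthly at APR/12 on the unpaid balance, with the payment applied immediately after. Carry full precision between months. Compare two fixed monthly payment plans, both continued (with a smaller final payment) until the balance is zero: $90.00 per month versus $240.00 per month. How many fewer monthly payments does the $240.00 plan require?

Monthly rate r = 12%/12 = 1% = 0.01.
At $90.00/mo: n = ⌈−ln(1 − rB₀/P)/ln(1+r)⌉ = 38 payments (last $59.32); total interest = total paid − $2,812.60 = $576.72.
At $240.00/mo: 13 payments (last $126.76); total interest $194.16.
Payments saved = 38 − 13 = 25.

25 fewer payments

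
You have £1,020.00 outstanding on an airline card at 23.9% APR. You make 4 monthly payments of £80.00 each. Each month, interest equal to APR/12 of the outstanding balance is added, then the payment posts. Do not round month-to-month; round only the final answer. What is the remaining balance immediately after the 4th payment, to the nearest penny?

Monthly rate r = 23.9%/12 = 1.99167% = 0.0199167.
Each month: B ← B·(1+r) − £80.00.
Month 1: interest £20.31; balance after payment £960.32.
Month 2: interest £19.13; balance after payment £899.44.
Month 3: interest £17.91; balance after payment £837.36.
Month 4: interest £16.68; balance after payment £774.03.

£774.03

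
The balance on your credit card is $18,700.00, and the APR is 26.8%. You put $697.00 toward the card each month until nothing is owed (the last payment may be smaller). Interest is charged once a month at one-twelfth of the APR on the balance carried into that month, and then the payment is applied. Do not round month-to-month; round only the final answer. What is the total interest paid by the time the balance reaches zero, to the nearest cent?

$10,152.39

Monthly rate r = 26.8%/12 = 2.23333% = 0.0223333.
Payoff takes n = ⌈−ln(1 − rB₀/P)/ln(1+r)⌉ = ⌈41.392⌉ = 42 payments; the last is $275.39.
Total paid = 41·$697.00 + $275.39 = $28,852.39.
Total interest = total paid − principal = $28,852.39 − $18,700.00 = $10,152.39.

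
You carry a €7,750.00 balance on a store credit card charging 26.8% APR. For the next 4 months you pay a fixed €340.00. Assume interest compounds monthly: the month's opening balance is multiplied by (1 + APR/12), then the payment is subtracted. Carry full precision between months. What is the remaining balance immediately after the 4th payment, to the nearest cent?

€7,059.63

Monthly rate r = 26.8%/12 = 2.23333% = 0.0223333.
Each month: B ← B·(1+r) − €340.00.
Month 1: interest €173.08; balance after payment €7,583.08.
Month 2: interest €169.36; balance after payment €7,412.44.
Month 3: interest €165.54; balance after payment €7,237.98.
Month 4: interest €161.65; balance after payment €7,059.63.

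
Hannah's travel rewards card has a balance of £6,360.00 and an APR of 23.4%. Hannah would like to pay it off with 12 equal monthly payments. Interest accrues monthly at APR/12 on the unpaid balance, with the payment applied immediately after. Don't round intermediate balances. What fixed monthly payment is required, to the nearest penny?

Monthly rate r = 23.4%/12 = 1.95% = 0.0195.
Level-payment amortization: P = B₀·r / (1 − (1+r)^(−n)) = 6360.00·0.0195 / (1 − 1.0195^(−12)).
Denominator 1 − (1+r)^(−12) = 0.206853817.
P = 124.02 / 0.206853817 ≈ 599.55.

£599.55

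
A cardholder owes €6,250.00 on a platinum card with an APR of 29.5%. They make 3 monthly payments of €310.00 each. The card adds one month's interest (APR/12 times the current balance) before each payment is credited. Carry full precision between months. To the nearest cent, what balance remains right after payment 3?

Monthly rate r = 29.5%/12 = 2.45833% = 0.0245833.
Each month: B ← B·(1+r) − €310.00.
Month 1: interest €153.65; balance after payment €6,093.65.
Month 2: interest €149.80; balance after payment €5,933.45.
Month 3: interest €145.86; balance after payment €5,769.31.

€5,769.31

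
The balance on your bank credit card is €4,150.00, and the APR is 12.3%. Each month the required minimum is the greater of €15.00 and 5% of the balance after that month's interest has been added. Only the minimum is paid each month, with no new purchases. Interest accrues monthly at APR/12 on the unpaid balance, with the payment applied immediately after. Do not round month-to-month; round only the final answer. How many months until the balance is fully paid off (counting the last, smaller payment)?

87 months

Monthly rate r = 12.3%/12 = 1.025% = 0.01025.
While 5% of the post-interest balance exceeds €15.00, each month B ← (B·(1+r))·(1 − 0.05), i.e. B shrinks by the factor (1+r)·0.95 = 0.95974.
This holds for months 1–65. Entering month 66 the balance is €287.05; 5% of the post-interest balance is now below €15.00, so the flat €15.00 minimum applies from here.
From month 66 a fixed €15.00 at rate r clears €287.05 in 22 more payments. Total: 65 + 22 = 87 months.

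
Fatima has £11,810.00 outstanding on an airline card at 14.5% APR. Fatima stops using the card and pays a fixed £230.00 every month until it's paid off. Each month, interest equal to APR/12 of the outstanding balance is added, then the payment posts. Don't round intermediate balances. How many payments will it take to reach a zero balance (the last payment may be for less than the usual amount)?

81 payments

Monthly rate r = 14.5%/12 = 1.20833% = 0.0120833.
Recurrence: B ← B·(1+r) − £230.00.
Month 1: interest £142.70; balance after payment £11,722.70.
Month 2: interest £141.65; balance after payment £11,634.35.
Closed form: n = −ln(1 − rB₀/P)/ln(1+r) = −ln(0.37955)/ln(1.01208) ≈ 80.658, so the balance reaches zero during payment 81.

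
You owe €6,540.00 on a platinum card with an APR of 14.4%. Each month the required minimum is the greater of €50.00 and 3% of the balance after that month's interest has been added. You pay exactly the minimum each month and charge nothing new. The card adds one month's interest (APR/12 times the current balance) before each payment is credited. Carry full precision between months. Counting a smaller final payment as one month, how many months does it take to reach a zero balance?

117 months

Monthly rate r = 14.4%/12 = 1.2% = 0.012.
While 3% of the post-interest balance exceeds €50.00, each month B ← (B·(1+r))·(1 − 0.03), i.e. B shrinks by the factor (1+r)·0.97 = 0.98164.
This holds for months 1–75. Entering month 76 the balance is €1,629.28; 3% of the post-interest balance is now below €50.00, so the flat €50.00 minimum applies from here.
From month 76 a fixed €50.00 at rate r clears €1,629.28 in 42 more payments. Total: 75 + 42 = 117 months.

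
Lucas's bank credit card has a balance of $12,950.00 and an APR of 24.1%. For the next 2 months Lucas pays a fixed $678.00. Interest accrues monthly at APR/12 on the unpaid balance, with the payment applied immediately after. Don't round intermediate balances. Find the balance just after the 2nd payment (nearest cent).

Monthly rate r = 24.1%/12 = 2.00833% = 0.0200833.
Each month: B ← B·(1+r) − $678.00.
Month 1: interest $260.08; balance after payment $12,532.08.
Month 2: interest $251.69; balance after payment $12,105.77.

$12,105.77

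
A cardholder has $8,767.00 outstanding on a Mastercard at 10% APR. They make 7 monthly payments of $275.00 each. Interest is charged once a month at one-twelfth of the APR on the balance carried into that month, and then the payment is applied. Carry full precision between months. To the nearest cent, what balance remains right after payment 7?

$7,317.57

Monthly rate r = 10%/12 = 0.833333% = 0.00833333.
Each month: B ← B·(1+r) − $275.00.
Month 1: interest $73.06; balance after payment $8,565.06.
Month 2: interest $71.38; balance after payment $8,361.43.
Month 3: interest $69.68; balance after payment $8,156.11.
Month 4: interest $67.97; balance after payment $7,949.08.
Month 5: interest $66.24; balance after payment $7,740.32.
Month 6: interest $64.50; balance after payment $7,529.83.
Month 7: interest $62.75; balance after payment $7,317.57.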